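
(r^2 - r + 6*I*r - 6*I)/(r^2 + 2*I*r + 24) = (r - 1)/(r - 4*I)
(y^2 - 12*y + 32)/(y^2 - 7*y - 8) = (y - 4)/(y + 1)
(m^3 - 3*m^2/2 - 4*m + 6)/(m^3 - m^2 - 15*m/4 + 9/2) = 2*(m - 2)/(2*m - 3)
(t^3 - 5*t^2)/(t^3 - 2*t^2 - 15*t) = t/(t + 3)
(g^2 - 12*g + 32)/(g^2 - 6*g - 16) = (g - 4)/(g + 2)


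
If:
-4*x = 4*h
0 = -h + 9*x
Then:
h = 0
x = 0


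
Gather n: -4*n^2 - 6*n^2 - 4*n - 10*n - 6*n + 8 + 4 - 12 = -10*n^2 - 20*n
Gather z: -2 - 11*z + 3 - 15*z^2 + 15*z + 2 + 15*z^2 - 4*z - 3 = 0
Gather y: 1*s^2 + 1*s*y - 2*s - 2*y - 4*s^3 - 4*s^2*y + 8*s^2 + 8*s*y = -4*s^3 + 9*s^2 - 2*s + y*(-4*s^2 + 9*s - 2)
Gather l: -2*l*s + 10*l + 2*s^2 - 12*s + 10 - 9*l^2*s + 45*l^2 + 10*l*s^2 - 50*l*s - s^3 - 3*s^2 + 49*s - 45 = l^2*(45 - 9*s) + l*(10*s^2 - 52*s + 10) - s^3 - s^2 + 37*s - 35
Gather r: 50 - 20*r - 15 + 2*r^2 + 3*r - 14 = 2*r^2 - 17*r + 21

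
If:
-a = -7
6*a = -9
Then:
No Solution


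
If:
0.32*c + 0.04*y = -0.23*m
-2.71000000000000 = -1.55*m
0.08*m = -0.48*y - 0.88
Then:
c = -0.99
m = 1.75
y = -2.12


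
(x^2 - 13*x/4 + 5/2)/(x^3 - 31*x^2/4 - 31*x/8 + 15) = 2*(x - 2)/(2*x^2 - 13*x - 24)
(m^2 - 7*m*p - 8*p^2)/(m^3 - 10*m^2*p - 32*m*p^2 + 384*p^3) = (-m - p)/(-m^2 + 2*m*p + 48*p^2)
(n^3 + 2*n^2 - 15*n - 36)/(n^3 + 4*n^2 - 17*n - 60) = (n + 3)/(n + 5)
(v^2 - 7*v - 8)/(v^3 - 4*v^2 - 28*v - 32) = (v + 1)/(v^2 + 4*v + 4)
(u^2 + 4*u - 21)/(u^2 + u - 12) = (u + 7)/(u + 4)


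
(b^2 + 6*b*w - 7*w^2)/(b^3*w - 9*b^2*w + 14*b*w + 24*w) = (b^2 + 6*b*w - 7*w^2)/(w*(b^3 - 9*b^2 + 14*b + 24))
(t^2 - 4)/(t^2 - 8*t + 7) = (t^2 - 4)/(t^2 - 8*t + 7)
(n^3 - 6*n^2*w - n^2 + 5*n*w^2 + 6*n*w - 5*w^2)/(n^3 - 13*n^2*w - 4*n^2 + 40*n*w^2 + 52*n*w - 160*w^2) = (-n^2 + n*w + n - w)/(-n^2 + 8*n*w + 4*n - 32*w)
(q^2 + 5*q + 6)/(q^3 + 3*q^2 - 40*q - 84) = (q + 3)/(q^2 + q - 42)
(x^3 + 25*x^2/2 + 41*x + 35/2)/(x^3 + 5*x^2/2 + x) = (x^2 + 12*x + 35)/(x*(x + 2))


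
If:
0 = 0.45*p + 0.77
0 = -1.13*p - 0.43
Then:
No Solution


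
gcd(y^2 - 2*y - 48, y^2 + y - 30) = y + 6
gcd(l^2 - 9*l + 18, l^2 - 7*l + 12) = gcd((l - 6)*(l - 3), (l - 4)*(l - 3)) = l - 3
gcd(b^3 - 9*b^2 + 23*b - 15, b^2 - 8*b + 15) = b^2 - 8*b + 15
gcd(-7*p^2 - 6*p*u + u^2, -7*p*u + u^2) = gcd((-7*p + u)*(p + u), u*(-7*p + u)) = 7*p - u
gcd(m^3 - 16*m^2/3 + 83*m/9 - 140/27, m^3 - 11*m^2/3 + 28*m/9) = m^2 - 11*m/3 + 28/9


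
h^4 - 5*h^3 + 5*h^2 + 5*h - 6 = (h - 3)*(h - 2)*(h - 1)*(h + 1)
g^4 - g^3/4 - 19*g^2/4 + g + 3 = (g - 2)*(g - 1)*(g + 3/4)*(g + 2)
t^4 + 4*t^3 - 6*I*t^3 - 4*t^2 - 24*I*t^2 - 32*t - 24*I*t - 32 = (t + 2)^2*(t - 4*I)*(t - 2*I)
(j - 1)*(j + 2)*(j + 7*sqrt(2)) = j^3 + j^2 + 7*sqrt(2)*j^2 - 2*j + 7*sqrt(2)*j - 14*sqrt(2)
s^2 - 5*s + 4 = (s - 4)*(s - 1)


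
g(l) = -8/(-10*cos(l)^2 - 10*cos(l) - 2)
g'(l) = -8*(-20*sin(l)*cos(l) - 10*sin(l))/(-10*cos(l)^2 - 10*cos(l) - 2)^2 = 20*(2*cos(l) + 1)*sin(l)/(5*cos(l)^2 + 5*cos(l) + 1)^2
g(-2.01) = -18.01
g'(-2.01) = -54.91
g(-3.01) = 4.18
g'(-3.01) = 2.81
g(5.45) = 0.60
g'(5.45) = -0.79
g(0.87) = 0.63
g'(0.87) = 0.88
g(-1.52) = 3.16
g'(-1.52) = -13.71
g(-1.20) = 1.15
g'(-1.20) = -2.67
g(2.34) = -68.06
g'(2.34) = -1626.93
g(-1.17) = 1.08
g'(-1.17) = -2.38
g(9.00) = 6.72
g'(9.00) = -19.13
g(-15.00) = 45.88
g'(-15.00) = 888.57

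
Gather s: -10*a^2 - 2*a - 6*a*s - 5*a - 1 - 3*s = -10*a^2 - 7*a + s*(-6*a - 3) - 1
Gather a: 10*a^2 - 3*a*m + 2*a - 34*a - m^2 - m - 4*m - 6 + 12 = 10*a^2 + a*(-3*m - 32) - m^2 - 5*m + 6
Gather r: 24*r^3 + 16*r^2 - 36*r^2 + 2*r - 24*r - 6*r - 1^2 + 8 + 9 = 24*r^3 - 20*r^2 - 28*r + 16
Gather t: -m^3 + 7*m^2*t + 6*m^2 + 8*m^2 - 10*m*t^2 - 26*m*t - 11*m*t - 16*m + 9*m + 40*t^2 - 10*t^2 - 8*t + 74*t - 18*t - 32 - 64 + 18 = -m^3 + 14*m^2 - 7*m + t^2*(30 - 10*m) + t*(7*m^2 - 37*m + 48) - 78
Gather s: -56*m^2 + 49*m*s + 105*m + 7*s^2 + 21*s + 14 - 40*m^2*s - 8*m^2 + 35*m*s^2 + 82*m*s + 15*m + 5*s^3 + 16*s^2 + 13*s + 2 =-64*m^2 + 120*m + 5*s^3 + s^2*(35*m + 23) + s*(-40*m^2 + 131*m + 34) + 16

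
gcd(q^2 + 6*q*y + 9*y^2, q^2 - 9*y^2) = q + 3*y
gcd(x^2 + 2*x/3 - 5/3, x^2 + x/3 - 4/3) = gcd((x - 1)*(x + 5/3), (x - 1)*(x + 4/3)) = x - 1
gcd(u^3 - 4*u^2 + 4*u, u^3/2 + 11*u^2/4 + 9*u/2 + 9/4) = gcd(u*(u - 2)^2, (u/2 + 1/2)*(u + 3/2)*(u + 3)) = 1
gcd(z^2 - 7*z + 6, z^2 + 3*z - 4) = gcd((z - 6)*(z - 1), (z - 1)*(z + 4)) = z - 1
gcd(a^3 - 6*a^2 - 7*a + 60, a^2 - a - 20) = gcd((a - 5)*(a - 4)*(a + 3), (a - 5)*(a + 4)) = a - 5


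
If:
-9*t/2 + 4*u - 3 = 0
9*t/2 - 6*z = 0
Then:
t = 4*z/3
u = 3*z/2 + 3/4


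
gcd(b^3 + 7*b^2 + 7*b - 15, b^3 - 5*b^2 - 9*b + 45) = b + 3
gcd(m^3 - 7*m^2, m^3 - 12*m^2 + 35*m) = m^2 - 7*m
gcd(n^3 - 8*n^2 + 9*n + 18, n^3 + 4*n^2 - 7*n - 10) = n + 1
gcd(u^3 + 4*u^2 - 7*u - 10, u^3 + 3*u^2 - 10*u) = u^2 + 3*u - 10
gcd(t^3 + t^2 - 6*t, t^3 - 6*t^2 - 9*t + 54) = t + 3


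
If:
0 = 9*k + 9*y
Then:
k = -y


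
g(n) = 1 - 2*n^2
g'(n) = -4*n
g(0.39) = 0.70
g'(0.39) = -1.56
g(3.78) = -27.58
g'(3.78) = -15.12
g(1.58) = -3.99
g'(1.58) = -6.32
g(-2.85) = -15.24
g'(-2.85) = 11.40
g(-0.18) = 0.94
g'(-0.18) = 0.72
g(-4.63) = -41.87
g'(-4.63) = 18.52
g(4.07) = -32.13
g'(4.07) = -16.28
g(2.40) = -10.52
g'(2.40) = -9.60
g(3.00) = -17.00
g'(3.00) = -12.00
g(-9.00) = -161.00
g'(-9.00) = 36.00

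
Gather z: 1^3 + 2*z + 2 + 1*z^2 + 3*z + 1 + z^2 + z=2*z^2 + 6*z + 4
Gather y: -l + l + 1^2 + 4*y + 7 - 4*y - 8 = 0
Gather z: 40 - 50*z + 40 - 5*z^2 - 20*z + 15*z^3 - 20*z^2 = 15*z^3 - 25*z^2 - 70*z + 80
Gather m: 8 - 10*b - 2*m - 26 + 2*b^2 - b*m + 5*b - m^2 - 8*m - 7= 2*b^2 - 5*b - m^2 + m*(-b - 10) - 25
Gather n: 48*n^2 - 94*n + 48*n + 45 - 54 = 48*n^2 - 46*n - 9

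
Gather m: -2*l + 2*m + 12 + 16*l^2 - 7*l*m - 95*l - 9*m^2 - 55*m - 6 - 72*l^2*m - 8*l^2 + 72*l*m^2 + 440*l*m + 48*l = 8*l^2 - 49*l + m^2*(72*l - 9) + m*(-72*l^2 + 433*l - 53) + 6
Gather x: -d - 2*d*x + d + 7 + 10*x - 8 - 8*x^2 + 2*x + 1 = -8*x^2 + x*(12 - 2*d)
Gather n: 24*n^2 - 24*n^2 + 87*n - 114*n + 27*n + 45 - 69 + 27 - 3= 0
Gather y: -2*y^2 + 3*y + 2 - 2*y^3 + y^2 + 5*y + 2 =-2*y^3 - y^2 + 8*y + 4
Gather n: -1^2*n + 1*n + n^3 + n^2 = n^3 + n^2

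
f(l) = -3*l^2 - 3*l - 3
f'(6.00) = -39.00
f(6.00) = -129.00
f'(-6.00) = 33.00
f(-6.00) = -93.00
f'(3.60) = -24.60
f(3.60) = -52.68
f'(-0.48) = -0.12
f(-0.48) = -2.25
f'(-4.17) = 22.02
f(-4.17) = -42.66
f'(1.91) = -14.46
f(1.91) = -19.67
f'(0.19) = -4.14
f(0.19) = -3.68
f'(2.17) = -16.02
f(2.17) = -23.64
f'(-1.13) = 3.78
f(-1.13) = -3.44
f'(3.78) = -25.68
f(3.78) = -57.21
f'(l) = -6*l - 3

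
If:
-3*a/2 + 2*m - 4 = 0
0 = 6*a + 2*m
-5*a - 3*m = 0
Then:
No Solution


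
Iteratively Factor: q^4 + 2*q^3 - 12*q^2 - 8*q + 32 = (q + 2)*(q^3 - 12*q + 16) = (q - 2)*(q + 2)*(q^2 + 2*q - 8) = (q - 2)*(q + 2)*(q + 4)*(q - 2)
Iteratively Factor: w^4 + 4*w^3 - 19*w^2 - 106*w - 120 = (w + 3)*(w^3 + w^2 - 22*w - 40) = (w - 5)*(w + 3)*(w^2 + 6*w + 8) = (w - 5)*(w + 3)*(w + 4)*(w + 2)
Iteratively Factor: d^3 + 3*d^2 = (d)*(d^2 + 3*d) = d*(d + 3)*(d)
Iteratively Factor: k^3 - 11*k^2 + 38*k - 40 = (k - 2)*(k^2 - 9*k + 20) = (k - 5)*(k - 2)*(k - 4)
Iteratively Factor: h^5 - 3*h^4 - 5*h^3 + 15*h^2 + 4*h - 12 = (h - 3)*(h^4 - 5*h^2 + 4) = (h - 3)*(h - 2)*(h^3 + 2*h^2 - h - 2) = (h - 3)*(h - 2)*(h - 1)*(h^2 + 3*h + 2) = (h - 3)*(h - 2)*(h - 1)*(h + 1)*(h + 2)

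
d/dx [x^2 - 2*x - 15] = 2*x - 2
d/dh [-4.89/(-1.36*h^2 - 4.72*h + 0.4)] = (-13.3008*h - 23.0808)/(1.36*h^2 + 4.72*h - 0.4)^2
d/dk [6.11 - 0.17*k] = -0.170000000000000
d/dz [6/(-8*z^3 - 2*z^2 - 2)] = 6*z*(6*z + 1)/(4*z^3 + z^2 + 1)^2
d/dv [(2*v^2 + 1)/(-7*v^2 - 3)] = 2*v/(7*v^2 + 3)^2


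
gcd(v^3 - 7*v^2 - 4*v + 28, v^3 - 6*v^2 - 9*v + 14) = v^2 - 5*v - 14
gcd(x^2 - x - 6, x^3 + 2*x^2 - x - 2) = x + 2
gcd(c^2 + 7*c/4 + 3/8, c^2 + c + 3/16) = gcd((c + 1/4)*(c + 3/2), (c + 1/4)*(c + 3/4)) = c + 1/4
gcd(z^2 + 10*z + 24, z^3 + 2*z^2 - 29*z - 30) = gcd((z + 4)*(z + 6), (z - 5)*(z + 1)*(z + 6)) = z + 6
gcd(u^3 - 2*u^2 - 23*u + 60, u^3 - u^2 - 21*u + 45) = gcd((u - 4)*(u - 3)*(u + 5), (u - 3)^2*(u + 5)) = u^2 + 2*u - 15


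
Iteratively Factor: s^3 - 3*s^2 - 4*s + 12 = (s + 2)*(s^2 - 5*s + 6) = (s - 2)*(s + 2)*(s - 3)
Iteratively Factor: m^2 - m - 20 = (m + 4)*(m - 5)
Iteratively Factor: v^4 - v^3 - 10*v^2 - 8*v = (v + 1)*(v^3 - 2*v^2 - 8*v) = (v - 4)*(v + 1)*(v^2 + 2*v) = v*(v - 4)*(v + 1)*(v + 2)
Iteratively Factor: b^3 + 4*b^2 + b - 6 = (b + 2)*(b^2 + 2*b - 3) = (b + 2)*(b + 3)*(b - 1)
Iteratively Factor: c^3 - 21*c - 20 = (c - 5)*(c^2 + 5*c + 4) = (c - 5)*(c + 1)*(c + 4)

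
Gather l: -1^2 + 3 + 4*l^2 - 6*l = 4*l^2 - 6*l + 2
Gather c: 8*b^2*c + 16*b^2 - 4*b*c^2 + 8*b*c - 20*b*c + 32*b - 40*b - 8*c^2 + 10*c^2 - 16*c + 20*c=16*b^2 - 8*b + c^2*(2 - 4*b) + c*(8*b^2 - 12*b + 4)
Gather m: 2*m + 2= 2*m + 2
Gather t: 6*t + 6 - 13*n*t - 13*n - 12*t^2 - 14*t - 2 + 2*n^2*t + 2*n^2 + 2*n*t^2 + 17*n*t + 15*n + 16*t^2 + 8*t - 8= 2*n^2 + 2*n + t^2*(2*n + 4) + t*(2*n^2 + 4*n) - 4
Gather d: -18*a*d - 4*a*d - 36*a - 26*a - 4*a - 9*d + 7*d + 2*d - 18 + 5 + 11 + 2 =-22*a*d - 66*a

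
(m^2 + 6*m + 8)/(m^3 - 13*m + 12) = (m + 2)/(m^2 - 4*m + 3)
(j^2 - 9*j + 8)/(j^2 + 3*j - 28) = (j^2 - 9*j + 8)/(j^2 + 3*j - 28)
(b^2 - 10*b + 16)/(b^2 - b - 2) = (b - 8)/(b + 1)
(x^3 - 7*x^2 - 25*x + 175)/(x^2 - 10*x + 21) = (x^2 - 25)/(x - 3)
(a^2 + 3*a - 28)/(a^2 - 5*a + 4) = (a + 7)/(a - 1)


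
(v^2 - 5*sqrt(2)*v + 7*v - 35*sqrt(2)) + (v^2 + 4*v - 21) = 2*v^2 - 5*sqrt(2)*v + 11*v - 35*sqrt(2) - 21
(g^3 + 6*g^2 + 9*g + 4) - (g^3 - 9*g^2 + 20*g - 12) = 15*g^2 - 11*g + 16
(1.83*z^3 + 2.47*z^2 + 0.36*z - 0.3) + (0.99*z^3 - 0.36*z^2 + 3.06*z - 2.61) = 2.82*z^3 + 2.11*z^2 + 3.42*z - 2.91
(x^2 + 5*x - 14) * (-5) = -5*x^2 - 25*x + 70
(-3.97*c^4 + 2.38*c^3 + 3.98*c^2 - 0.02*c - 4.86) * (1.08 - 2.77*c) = 10.9969*c^5 - 10.8802*c^4 - 8.4542*c^3 + 4.3538*c^2 + 13.4406*c - 5.2488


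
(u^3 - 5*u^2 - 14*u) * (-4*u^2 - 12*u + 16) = -4*u^5 + 8*u^4 + 132*u^3 + 88*u^2 - 224*u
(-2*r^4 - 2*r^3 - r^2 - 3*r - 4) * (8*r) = -16*r^5 - 16*r^4 - 8*r^3 - 24*r^2 - 32*r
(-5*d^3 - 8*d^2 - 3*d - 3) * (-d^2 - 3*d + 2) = 5*d^5 + 23*d^4 + 17*d^3 - 4*d^2 + 3*d - 6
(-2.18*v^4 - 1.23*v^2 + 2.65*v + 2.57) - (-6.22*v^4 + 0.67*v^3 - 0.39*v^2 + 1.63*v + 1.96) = 4.04*v^4 - 0.67*v^3 - 0.84*v^2 + 1.02*v + 0.61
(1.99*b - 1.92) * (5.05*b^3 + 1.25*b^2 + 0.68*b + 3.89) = 10.0495*b^4 - 7.2085*b^3 - 1.0468*b^2 + 6.4355*b - 7.4688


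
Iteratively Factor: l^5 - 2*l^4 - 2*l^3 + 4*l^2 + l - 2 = (l - 2)*(l^4 - 2*l^2 + 1) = (l - 2)*(l + 1)*(l^3 - l^2 - l + 1) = (l - 2)*(l + 1)^2*(l^2 - 2*l + 1) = (l - 2)*(l - 1)*(l + 1)^2*(l - 1)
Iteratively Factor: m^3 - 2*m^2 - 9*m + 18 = (m + 3)*(m^2 - 5*m + 6) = (m - 3)*(m + 3)*(m - 2)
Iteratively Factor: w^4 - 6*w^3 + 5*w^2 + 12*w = (w - 3)*(w^3 - 3*w^2 - 4*w) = (w - 3)*(w + 1)*(w^2 - 4*w) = w*(w - 3)*(w + 1)*(w - 4)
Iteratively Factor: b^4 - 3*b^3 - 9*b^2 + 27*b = (b - 3)*(b^3 - 9*b) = (b - 3)^2*(b^2 + 3*b) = (b - 3)^2*(b + 3)*(b)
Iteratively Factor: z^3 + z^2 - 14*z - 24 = (z - 4)*(z^2 + 5*z + 6) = (z - 4)*(z + 2)*(z + 3)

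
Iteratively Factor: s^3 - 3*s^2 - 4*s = (s)*(s^2 - 3*s - 4) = s*(s + 1)*(s - 4)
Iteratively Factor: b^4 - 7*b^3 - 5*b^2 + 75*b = (b - 5)*(b^3 - 2*b^2 - 15*b) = (b - 5)*(b + 3)*(b^2 - 5*b) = (b - 5)^2*(b + 3)*(b)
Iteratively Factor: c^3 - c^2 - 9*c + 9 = (c + 3)*(c^2 - 4*c + 3) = (c - 3)*(c + 3)*(c - 1)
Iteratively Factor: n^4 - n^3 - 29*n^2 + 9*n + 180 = (n - 3)*(n^3 + 2*n^2 - 23*n - 60) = (n - 5)*(n - 3)*(n^2 + 7*n + 12) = (n - 5)*(n - 3)*(n + 4)*(n + 3)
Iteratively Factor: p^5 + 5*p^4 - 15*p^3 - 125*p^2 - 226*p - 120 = (p + 4)*(p^4 + p^3 - 19*p^2 - 49*p - 30) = (p - 5)*(p + 4)*(p^3 + 6*p^2 + 11*p + 6) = (p - 5)*(p + 3)*(p + 4)*(p^2 + 3*p + 2) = (p - 5)*(p + 2)*(p + 3)*(p + 4)*(p + 1)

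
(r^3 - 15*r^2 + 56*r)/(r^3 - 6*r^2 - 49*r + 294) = r*(r - 8)/(r^2 + r - 42)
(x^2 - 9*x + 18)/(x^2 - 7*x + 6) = (x - 3)/(x - 1)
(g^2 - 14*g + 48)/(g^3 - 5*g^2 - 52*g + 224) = (g - 6)/(g^2 + 3*g - 28)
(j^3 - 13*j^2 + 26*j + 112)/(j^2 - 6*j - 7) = (j^2 - 6*j - 16)/(j + 1)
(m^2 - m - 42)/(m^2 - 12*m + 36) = (m^2 - m - 42)/(m^2 - 12*m + 36)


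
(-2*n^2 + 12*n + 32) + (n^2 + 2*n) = -n^2 + 14*n + 32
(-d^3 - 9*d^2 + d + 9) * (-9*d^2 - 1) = 9*d^5 + 81*d^4 - 8*d^3 - 72*d^2 - d - 9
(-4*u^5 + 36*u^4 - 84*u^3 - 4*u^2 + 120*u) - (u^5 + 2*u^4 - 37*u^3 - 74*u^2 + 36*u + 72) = -5*u^5 + 34*u^4 - 47*u^3 + 70*u^2 + 84*u - 72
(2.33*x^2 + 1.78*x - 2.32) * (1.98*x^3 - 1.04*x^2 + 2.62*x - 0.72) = 4.6134*x^5 + 1.1012*x^4 - 0.340199999999999*x^3 + 5.3988*x^2 - 7.36*x + 1.6704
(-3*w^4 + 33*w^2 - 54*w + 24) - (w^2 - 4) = -3*w^4 + 32*w^2 - 54*w + 28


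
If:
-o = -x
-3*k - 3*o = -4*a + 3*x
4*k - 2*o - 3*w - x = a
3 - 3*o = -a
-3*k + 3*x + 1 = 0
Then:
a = 10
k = 14/3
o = 13/3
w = -13/9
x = 13/3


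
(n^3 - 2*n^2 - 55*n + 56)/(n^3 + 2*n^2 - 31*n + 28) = (n - 8)/(n - 4)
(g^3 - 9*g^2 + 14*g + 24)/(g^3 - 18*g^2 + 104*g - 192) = (g + 1)/(g - 8)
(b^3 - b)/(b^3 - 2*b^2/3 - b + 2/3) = 3*b/(3*b - 2)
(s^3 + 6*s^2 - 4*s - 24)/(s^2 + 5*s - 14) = (s^2 + 8*s + 12)/(s + 7)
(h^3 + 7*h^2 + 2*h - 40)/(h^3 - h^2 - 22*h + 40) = (h + 4)/(h - 4)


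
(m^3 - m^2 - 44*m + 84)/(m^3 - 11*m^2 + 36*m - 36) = (m + 7)/(m - 3)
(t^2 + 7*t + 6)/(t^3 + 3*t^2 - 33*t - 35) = (t + 6)/(t^2 + 2*t - 35)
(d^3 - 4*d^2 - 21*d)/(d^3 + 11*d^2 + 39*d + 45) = d*(d - 7)/(d^2 + 8*d + 15)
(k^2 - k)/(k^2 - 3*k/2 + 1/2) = 2*k/(2*k - 1)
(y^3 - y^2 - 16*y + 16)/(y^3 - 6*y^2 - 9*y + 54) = (y^3 - y^2 - 16*y + 16)/(y^3 - 6*y^2 - 9*y + 54)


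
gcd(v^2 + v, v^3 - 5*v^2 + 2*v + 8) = v + 1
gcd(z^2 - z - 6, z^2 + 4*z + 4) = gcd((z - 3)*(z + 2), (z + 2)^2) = z + 2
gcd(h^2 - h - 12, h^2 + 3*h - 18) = 1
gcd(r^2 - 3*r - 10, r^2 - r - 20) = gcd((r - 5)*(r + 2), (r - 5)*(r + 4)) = r - 5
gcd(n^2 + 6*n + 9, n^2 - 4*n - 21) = n + 3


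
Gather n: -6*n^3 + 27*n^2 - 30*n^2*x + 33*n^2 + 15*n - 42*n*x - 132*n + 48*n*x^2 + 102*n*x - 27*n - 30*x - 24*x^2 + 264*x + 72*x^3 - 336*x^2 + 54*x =-6*n^3 + n^2*(60 - 30*x) + n*(48*x^2 + 60*x - 144) + 72*x^3 - 360*x^2 + 288*x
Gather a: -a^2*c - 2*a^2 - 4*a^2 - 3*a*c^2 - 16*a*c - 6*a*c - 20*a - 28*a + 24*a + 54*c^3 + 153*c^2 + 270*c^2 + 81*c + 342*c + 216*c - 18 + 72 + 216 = a^2*(-c - 6) + a*(-3*c^2 - 22*c - 24) + 54*c^3 + 423*c^2 + 639*c + 270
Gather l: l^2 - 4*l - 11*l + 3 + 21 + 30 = l^2 - 15*l + 54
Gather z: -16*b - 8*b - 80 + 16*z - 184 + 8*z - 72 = -24*b + 24*z - 336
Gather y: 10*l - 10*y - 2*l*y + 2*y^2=10*l + 2*y^2 + y*(-2*l - 10)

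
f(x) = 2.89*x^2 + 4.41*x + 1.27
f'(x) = 5.78*x + 4.41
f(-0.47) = -0.16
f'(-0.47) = 1.69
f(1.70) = 17.12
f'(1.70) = 14.24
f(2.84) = 37.10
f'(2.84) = 20.83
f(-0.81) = -0.41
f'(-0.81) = -0.27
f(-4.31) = 35.95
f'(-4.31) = -20.50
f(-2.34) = 6.78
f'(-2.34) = -9.12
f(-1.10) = -0.08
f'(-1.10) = -1.95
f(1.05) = 9.09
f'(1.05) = 10.48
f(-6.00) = 78.85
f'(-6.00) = -30.27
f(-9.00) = 195.67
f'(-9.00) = -47.61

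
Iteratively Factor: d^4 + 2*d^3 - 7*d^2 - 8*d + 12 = (d - 2)*(d^3 + 4*d^2 + d - 6) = (d - 2)*(d + 2)*(d^2 + 2*d - 3) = (d - 2)*(d + 2)*(d + 3)*(d - 1)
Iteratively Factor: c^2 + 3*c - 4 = (c - 1)*(c + 4)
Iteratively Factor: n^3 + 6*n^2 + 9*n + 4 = (n + 4)*(n^2 + 2*n + 1) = (n + 1)*(n + 4)*(n + 1)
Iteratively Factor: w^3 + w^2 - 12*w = (w - 3)*(w^2 + 4*w) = (w - 3)*(w + 4)*(w)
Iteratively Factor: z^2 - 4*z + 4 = (z - 2)*(z - 2)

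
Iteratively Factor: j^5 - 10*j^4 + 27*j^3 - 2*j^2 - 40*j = (j + 1)*(j^4 - 11*j^3 + 38*j^2 - 40*j) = (j - 2)*(j + 1)*(j^3 - 9*j^2 + 20*j) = j*(j - 2)*(j + 1)*(j^2 - 9*j + 20) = j*(j - 4)*(j - 2)*(j + 1)*(j - 5)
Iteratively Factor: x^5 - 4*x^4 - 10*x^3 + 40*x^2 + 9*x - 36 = (x + 3)*(x^4 - 7*x^3 + 11*x^2 + 7*x - 12) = (x + 1)*(x + 3)*(x^3 - 8*x^2 + 19*x - 12) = (x - 3)*(x + 1)*(x + 3)*(x^2 - 5*x + 4) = (x - 4)*(x - 3)*(x + 1)*(x + 3)*(x - 1)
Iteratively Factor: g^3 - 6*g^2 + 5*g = (g - 1)*(g^2 - 5*g) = (g - 5)*(g - 1)*(g)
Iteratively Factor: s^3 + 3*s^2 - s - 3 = (s + 1)*(s^2 + 2*s - 3) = (s + 1)*(s + 3)*(s - 1)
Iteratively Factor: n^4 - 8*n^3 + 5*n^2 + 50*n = (n - 5)*(n^3 - 3*n^2 - 10*n) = (n - 5)^2*(n^2 + 2*n) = n*(n - 5)^2*(n + 2)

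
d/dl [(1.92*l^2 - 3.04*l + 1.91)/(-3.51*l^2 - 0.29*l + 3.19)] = (-11.2272*l^2 + 25.6578*l - 9.1437)/(12.3201*l^4 + 2.0358*l^3 - 22.3097*l^2 - 1.8502*l + 10.1761)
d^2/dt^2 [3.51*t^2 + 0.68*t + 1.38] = 7.02000000000000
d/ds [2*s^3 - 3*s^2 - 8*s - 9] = 6*s^2 - 6*s - 8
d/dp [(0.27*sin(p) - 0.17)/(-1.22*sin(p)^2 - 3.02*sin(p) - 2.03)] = (0.3294*sin(p)^2 - 0.4148*sin(p) - 1.0615)*cos(p)/(1.4884*sin(p)^4 + 7.3688*sin(p)^3 + 14.0736*sin(p)^2 + 12.2612*sin(p) + 4.1209)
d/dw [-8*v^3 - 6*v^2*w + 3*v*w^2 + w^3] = -6*v^2 + 6*v*w + 3*w^2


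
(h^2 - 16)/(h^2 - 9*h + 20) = (h + 4)/(h - 5)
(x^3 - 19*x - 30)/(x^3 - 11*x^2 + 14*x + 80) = (x + 3)/(x - 8)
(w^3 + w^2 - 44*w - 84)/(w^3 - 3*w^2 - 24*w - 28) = (w + 6)/(w + 2)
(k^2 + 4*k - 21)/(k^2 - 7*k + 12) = (k + 7)/(k - 4)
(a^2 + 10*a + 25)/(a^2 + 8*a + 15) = (a + 5)/(a + 3)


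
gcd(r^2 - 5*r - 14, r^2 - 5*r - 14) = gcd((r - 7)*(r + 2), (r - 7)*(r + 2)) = r^2 - 5*r - 14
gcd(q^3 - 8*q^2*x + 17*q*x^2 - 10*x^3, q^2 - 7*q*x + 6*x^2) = -q + x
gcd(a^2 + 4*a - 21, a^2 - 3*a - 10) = 1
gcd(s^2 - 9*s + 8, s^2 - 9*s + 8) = s^2 - 9*s + 8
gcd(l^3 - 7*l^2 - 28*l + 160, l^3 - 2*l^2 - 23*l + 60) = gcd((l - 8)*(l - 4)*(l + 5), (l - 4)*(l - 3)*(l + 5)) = l^2 + l - 20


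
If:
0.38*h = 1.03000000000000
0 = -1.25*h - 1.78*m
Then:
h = 2.71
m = -1.90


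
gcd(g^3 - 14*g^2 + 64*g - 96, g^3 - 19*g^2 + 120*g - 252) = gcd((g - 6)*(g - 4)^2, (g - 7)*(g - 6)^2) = g - 6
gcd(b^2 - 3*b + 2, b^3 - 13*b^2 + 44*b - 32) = b - 1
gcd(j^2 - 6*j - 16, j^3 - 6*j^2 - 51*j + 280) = j - 8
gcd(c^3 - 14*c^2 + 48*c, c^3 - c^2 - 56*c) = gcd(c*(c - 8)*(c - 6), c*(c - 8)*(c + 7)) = c^2 - 8*c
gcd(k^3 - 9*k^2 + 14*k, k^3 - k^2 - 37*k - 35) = k - 7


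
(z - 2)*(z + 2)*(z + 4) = z^3 + 4*z^2 - 4*z - 16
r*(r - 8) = r^2 - 8*r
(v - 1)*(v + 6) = v^2 + 5*v - 6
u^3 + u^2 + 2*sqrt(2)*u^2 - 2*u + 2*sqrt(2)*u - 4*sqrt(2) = (u - 1)*(u + 2)*(u + 2*sqrt(2))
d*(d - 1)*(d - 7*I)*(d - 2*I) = d^4 - d^3 - 9*I*d^3 - 14*d^2 + 9*I*d^2 + 14*d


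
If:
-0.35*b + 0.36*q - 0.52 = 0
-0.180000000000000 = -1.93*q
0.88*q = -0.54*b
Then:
No Solution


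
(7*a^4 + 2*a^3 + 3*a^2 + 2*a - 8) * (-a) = -7*a^5 - 2*a^4 - 3*a^3 - 2*a^2 + 8*a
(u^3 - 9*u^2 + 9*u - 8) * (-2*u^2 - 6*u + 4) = -2*u^5 + 12*u^4 + 40*u^3 - 74*u^2 + 84*u - 32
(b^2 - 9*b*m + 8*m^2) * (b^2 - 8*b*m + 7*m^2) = b^4 - 17*b^3*m + 87*b^2*m^2 - 127*b*m^3 + 56*m^4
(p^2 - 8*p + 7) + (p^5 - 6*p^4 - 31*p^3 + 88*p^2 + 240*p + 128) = p^5 - 6*p^4 - 31*p^3 + 89*p^2 + 232*p + 135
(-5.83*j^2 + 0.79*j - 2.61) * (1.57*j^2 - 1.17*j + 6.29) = -9.1531*j^4 + 8.0614*j^3 - 41.6927*j^2 + 8.0228*j - 16.4169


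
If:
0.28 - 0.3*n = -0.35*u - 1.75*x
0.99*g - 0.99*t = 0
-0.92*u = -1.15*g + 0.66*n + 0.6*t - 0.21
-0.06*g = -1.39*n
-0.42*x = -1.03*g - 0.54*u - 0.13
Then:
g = -0.25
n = -0.01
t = -0.25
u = 0.09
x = -0.18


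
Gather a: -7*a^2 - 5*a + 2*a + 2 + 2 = -7*a^2 - 3*a + 4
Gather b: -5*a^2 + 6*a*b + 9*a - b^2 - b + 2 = -5*a^2 + 9*a - b^2 + b*(6*a - 1) + 2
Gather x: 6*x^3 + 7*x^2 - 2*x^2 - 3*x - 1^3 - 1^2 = 6*x^3 + 5*x^2 - 3*x - 2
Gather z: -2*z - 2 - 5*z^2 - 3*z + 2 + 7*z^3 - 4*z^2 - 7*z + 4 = 7*z^3 - 9*z^2 - 12*z + 4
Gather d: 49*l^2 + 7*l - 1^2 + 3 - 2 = 49*l^2 + 7*l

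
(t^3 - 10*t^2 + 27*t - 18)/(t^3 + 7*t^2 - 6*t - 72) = (t^2 - 7*t + 6)/(t^2 + 10*t + 24)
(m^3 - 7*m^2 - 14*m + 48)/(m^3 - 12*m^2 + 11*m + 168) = (m - 2)/(m - 7)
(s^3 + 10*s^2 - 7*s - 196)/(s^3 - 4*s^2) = 1 + 14/s + 49/s^2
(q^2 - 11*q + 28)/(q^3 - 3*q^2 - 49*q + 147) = (q - 4)/(q^2 + 4*q - 21)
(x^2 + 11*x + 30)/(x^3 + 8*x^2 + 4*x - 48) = (x + 5)/(x^2 + 2*x - 8)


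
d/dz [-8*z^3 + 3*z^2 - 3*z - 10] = -24*z^2 + 6*z - 3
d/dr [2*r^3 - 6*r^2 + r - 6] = 6*r^2 - 12*r + 1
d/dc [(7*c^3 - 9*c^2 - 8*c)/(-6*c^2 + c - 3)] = 2*(-21*c^4 + 7*c^3 - 60*c^2 + 27*c + 12)/(36*c^4 - 12*c^3 + 37*c^2 - 6*c + 9)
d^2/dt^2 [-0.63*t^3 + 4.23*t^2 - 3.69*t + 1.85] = 8.46 - 3.78*t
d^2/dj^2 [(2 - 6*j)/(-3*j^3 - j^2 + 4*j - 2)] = 4*((3*j - 1)*(9*j^2 + 2*j - 4)^2 + (-27*j^2 - 6*j - (3*j - 1)*(9*j + 1) + 12)*(3*j^3 + j^2 - 4*j + 2))/(3*j^3 + j^2 - 4*j + 2)^3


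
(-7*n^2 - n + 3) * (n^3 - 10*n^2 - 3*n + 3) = -7*n^5 + 69*n^4 + 34*n^3 - 48*n^2 - 12*n + 9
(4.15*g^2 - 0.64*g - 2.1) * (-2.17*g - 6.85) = -9.0055*g^3 - 27.0387*g^2 + 8.941*g + 14.385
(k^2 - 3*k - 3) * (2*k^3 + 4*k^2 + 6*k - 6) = 2*k^5 - 2*k^4 - 12*k^3 - 36*k^2 + 18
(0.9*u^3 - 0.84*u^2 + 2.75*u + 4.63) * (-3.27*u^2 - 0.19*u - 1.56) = -2.943*u^5 + 2.5758*u^4 - 10.2369*u^3 - 14.3522*u^2 - 5.1697*u - 7.2228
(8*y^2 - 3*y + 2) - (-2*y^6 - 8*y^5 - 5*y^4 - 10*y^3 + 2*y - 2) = 2*y^6 + 8*y^5 + 5*y^4 + 10*y^3 + 8*y^2 - 5*y + 4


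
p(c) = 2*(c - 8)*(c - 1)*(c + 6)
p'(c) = 2*(c - 8)*(c - 1) + 2*(c - 8)*(c + 6) + 2*(c - 1)*(c + 6) = 6*c^2 - 12*c - 92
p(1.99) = -95.08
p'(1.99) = -92.12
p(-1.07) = 185.12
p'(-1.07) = -72.29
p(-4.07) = 236.21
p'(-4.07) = 56.23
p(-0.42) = 133.43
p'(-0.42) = -85.90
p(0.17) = 80.20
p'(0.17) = -93.87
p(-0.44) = 135.15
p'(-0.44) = -85.56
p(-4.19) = 229.02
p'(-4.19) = 63.62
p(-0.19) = 113.25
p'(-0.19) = -89.50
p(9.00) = 240.00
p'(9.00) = 286.00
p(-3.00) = 264.00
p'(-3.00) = -2.00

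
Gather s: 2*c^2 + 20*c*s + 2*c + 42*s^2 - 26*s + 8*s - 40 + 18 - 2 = 2*c^2 + 2*c + 42*s^2 + s*(20*c - 18) - 24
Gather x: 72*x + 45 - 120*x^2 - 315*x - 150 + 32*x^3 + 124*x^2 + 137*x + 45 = 32*x^3 + 4*x^2 - 106*x - 60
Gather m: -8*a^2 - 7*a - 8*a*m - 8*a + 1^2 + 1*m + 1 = -8*a^2 - 15*a + m*(1 - 8*a) + 2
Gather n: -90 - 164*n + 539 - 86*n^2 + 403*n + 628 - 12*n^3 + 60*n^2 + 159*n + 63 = -12*n^3 - 26*n^2 + 398*n + 1140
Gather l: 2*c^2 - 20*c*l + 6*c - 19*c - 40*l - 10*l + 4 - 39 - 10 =2*c^2 - 13*c + l*(-20*c - 50) - 45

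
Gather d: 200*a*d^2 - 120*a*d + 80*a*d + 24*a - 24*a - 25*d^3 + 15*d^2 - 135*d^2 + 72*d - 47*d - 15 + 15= -25*d^3 + d^2*(200*a - 120) + d*(25 - 40*a)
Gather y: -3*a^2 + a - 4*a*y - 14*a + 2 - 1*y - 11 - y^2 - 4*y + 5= -3*a^2 - 13*a - y^2 + y*(-4*a - 5) - 4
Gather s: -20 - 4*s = -4*s - 20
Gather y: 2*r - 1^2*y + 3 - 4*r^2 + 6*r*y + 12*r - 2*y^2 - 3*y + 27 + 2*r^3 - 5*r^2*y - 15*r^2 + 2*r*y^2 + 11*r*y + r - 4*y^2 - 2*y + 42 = 2*r^3 - 19*r^2 + 15*r + y^2*(2*r - 6) + y*(-5*r^2 + 17*r - 6) + 72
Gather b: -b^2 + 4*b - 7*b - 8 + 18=-b^2 - 3*b + 10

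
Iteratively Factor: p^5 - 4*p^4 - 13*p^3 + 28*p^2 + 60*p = (p)*(p^4 - 4*p^3 - 13*p^2 + 28*p + 60) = p*(p - 3)*(p^3 - p^2 - 16*p - 20) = p*(p - 3)*(p + 2)*(p^2 - 3*p - 10) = p*(p - 3)*(p + 2)^2*(p - 5)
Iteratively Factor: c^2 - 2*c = (c - 2)*(c)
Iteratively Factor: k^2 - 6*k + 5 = (k - 1)*(k - 5)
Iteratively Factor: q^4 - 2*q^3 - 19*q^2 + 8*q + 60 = (q + 2)*(q^3 - 4*q^2 - 11*q + 30) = (q - 5)*(q + 2)*(q^2 + q - 6) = (q - 5)*(q + 2)*(q + 3)*(q - 2)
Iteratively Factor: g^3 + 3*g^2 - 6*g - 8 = (g - 2)*(g^2 + 5*g + 4) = (g - 2)*(g + 4)*(g + 1)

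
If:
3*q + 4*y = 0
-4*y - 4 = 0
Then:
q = 4/3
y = -1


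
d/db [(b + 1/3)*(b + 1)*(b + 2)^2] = 4*b^3 + 16*b^2 + 58*b/3 + 20/3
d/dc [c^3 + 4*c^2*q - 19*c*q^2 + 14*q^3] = 3*c^2 + 8*c*q - 19*q^2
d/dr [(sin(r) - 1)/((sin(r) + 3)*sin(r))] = (-cos(r) + 2/tan(r) + 3*cos(r)/sin(r)^2)/(sin(r) + 3)^2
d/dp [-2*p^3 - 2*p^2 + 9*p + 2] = -6*p^2 - 4*p + 9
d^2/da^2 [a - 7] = 0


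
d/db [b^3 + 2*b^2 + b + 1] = 3*b^2 + 4*b + 1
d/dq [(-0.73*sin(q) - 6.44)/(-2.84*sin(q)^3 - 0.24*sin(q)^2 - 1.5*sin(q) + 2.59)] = (-6.201*sin(q) + 1.0366*sin(3*q) + 27.522*cos(2*q) - 39.0727)*cos(q)/(2.84*sin(q)^3 + 0.24*sin(q)^2 + 1.5*sin(q) - 2.59)^2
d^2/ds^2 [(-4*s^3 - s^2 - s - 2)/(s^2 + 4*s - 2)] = 6*(-23*s^3 + 28*s^2 - 26*s - 16)/(s^6 + 12*s^5 + 42*s^4 + 16*s^3 - 84*s^2 + 48*s - 8)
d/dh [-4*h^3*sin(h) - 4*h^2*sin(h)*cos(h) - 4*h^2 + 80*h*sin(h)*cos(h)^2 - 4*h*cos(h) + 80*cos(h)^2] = -4*h^3*cos(h) - 12*h^2*sin(h) - 4*h^2*cos(2*h) + 4*h*sin(h) - 4*h*sin(2*h) + 20*h*cos(h) + 60*h*cos(3*h) - 8*h + 20*sin(h) - 80*sin(2*h) + 20*sin(3*h) - 4*cos(h)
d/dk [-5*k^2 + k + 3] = 1 - 10*k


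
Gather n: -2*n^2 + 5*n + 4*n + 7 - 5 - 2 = -2*n^2 + 9*n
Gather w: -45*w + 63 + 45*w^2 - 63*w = 45*w^2 - 108*w + 63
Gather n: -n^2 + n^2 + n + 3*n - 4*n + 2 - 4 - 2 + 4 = 0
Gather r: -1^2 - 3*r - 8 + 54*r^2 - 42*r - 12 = 54*r^2 - 45*r - 21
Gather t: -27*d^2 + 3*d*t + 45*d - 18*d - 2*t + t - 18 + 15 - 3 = -27*d^2 + 27*d + t*(3*d - 1) - 6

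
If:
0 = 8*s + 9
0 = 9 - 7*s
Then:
No Solution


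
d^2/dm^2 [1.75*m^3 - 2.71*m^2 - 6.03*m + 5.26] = 10.5*m - 5.42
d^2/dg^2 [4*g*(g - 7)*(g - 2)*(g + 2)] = 48*g^2 - 168*g - 32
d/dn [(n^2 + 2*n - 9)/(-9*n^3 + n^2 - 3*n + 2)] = (9*n^4 + 36*n^3 - 248*n^2 + 22*n - 23)/(81*n^6 - 18*n^5 + 55*n^4 - 42*n^3 + 13*n^2 - 12*n + 4)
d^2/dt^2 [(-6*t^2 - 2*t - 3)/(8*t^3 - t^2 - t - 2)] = 2*(-384*t^6 - 384*t^5 - 1248*t^4 - 492*t^3 - 93*t^2 - 141*t - 17)/(512*t^9 - 192*t^8 - 168*t^7 - 337*t^6 + 117*t^5 + 87*t^4 + 83*t^3 - 18*t^2 - 12*t - 8)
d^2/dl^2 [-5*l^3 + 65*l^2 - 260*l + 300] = 130 - 30*l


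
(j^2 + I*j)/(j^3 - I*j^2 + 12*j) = (j + I)/(j^2 - I*j + 12)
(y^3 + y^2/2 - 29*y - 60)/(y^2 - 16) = (y^2 - 7*y/2 - 15)/(y - 4)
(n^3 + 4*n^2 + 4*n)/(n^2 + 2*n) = n + 2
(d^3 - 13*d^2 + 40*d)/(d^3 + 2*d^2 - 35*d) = (d - 8)/(d + 7)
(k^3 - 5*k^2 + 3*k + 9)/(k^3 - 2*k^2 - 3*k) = (k - 3)/k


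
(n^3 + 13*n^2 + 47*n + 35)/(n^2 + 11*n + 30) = (n^2 + 8*n + 7)/(n + 6)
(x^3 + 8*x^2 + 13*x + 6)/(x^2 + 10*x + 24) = (x^2 + 2*x + 1)/(x + 4)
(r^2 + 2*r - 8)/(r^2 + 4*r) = (r - 2)/r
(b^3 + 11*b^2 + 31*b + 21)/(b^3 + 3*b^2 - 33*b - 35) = (b + 3)/(b - 5)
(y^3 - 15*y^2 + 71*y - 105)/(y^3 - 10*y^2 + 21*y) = (y - 5)/y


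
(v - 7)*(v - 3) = v^2 - 10*v + 21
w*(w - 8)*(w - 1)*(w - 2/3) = w^4 - 29*w^3/3 + 14*w^2 - 16*w/3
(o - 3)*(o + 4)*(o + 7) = o^3 + 8*o^2 - 5*o - 84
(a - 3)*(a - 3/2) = a^2 - 9*a/2 + 9/2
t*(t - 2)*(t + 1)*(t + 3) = t^4 + 2*t^3 - 5*t^2 - 6*t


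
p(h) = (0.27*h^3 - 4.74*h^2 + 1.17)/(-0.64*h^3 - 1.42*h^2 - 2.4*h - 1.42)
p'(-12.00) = -0.08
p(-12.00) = -1.24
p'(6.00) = -0.10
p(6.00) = 0.54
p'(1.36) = 0.42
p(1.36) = 0.78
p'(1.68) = 0.21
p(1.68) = 0.87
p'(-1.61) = -4.59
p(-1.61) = -8.54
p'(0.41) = 1.61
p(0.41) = -0.15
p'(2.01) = 0.07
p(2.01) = 0.92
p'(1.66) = 0.22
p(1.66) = 0.87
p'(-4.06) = -0.91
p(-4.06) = -3.42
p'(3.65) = -0.12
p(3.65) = 0.81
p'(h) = (0.81*h^2 - 9.48*h)/(-0.64*h^3 - 1.42*h^2 - 2.4*h - 1.42) + (1.92*h^2 + 2.84*h + 2.4)*(0.27*h^3 - 4.74*h^2 + 1.17)/(-0.64*h^3 - 1.42*h^2 - 2.4*h - 1.42)^2 = (-1.11022302462516e-16*h^5 - 3.417*h^4 - 1.296*h^3 + 12.4722*h^2 + 16.7844*h + 2.808)/(0.4096*h^6 + 1.8176*h^5 + 5.0884*h^4 + 8.6336*h^3 + 9.7928*h^2 + 6.816*h + 2.0164)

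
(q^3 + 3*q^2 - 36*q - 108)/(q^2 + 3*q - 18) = (q^2 - 3*q - 18)/(q - 3)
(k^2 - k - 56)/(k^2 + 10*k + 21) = (k - 8)/(k + 3)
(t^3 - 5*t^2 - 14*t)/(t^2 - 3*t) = (t^2 - 5*t - 14)/(t - 3)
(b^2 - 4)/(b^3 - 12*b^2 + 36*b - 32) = (b + 2)/(b^2 - 10*b + 16)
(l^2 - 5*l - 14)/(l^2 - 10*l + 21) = (l + 2)/(l - 3)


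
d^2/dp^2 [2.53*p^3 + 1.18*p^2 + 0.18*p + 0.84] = 15.18*p + 2.36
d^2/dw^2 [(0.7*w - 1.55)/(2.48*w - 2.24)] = -11.28896/(2.48*w - 2.24)^3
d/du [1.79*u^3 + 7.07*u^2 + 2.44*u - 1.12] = 5.37*u^2 + 14.14*u + 2.44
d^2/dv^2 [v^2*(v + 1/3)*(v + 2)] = 12*v^2 + 14*v + 4/3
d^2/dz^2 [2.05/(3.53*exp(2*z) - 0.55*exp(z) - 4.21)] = ((1.1275 - 28.946*exp(z))*(-3.53*exp(2*z) + 0.55*exp(z) + 4.21) - 2.05*(7.06*exp(z) - 0.55)*(14.12*exp(z) - 1.1)*exp(z))*exp(z)/(-3.53*exp(2*z) + 0.55*exp(z) + 4.21)^3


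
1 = 1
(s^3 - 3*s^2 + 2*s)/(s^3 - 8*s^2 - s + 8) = s*(s - 2)/(s^2 - 7*s - 8)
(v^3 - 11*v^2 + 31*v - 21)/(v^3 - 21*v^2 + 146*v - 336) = (v^2 - 4*v + 3)/(v^2 - 14*v + 48)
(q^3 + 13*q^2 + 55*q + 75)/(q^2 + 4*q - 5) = (q^2 + 8*q + 15)/(q - 1)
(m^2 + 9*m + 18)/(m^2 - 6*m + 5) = (m^2 + 9*m + 18)/(m^2 - 6*m + 5)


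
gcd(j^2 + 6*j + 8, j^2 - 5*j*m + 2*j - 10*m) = j + 2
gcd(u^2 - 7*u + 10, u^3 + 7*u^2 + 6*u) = 1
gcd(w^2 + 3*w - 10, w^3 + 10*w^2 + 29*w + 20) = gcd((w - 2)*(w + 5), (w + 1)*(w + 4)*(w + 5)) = w + 5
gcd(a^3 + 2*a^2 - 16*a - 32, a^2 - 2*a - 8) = a^2 - 2*a - 8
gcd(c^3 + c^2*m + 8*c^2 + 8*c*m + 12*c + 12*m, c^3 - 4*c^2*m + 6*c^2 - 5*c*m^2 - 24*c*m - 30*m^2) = c^2 + c*m + 6*c + 6*m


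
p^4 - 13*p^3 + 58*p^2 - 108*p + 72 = (p - 6)*(p - 3)*(p - 2)^2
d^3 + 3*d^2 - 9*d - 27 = (d - 3)*(d + 3)^2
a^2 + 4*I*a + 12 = (a - 2*I)*(a + 6*I)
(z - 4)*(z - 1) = z^2 - 5*z + 4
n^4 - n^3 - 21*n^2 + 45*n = n*(n - 3)^2*(n + 5)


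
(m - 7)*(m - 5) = m^2 - 12*m + 35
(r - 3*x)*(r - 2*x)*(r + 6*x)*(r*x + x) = r^4*x + r^3*x^2 + r^3*x - 24*r^2*x^3 + r^2*x^2 + 36*r*x^4 - 24*r*x^3 + 36*x^4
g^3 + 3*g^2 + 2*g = g*(g + 1)*(g + 2)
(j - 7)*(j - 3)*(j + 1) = j^3 - 9*j^2 + 11*j + 21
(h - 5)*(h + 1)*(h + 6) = h^3 + 2*h^2 - 29*h - 30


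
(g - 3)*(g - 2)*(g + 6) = g^3 + g^2 - 24*g + 36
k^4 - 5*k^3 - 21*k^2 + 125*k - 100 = (k - 5)*(k - 4)*(k - 1)*(k + 5)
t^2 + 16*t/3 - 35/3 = (t - 5/3)*(t + 7)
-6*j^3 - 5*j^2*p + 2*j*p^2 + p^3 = (-2*j + p)*(j + p)*(3*j + p)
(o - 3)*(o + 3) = o^2 - 9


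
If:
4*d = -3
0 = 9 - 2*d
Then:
No Solution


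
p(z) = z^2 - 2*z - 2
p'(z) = 2*z - 2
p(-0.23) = -1.49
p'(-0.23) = -2.46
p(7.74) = 42.43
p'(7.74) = 13.48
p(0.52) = -2.77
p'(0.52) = -0.96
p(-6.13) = 47.84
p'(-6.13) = -14.26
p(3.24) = 2.02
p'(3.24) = 4.48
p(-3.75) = 19.56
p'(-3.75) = -9.50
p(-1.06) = 1.24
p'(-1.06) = -4.12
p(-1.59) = 3.71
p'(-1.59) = -5.18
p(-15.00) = 253.00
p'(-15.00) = -32.00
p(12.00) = 118.00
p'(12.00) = 22.00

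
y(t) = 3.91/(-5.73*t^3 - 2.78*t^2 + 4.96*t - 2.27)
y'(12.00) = 0.00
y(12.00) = -0.00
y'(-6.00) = 0.00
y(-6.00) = 0.00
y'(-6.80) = 0.00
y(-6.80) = 0.00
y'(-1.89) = 0.61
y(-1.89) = 0.23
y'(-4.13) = 0.01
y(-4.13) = 0.01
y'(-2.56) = 0.09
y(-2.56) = 0.06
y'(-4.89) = 0.00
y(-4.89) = 0.01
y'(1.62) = 0.29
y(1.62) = -0.15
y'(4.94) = 0.00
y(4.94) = -0.01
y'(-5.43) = 0.00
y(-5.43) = 0.00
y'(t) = 3.91*(17.19*t^2 + 5.56*t - 4.96)/(-5.73*t^3 - 2.78*t^2 + 4.96*t - 2.27)^2 = (67.2129*t^2 + 21.7396*t - 19.3936)/(5.73*t^3 + 2.78*t^2 - 4.96*t + 2.27)^2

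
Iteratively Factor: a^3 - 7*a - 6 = (a + 2)*(a^2 - 2*a - 3) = (a - 3)*(a + 2)*(a + 1)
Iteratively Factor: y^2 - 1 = (y + 1)*(y - 1)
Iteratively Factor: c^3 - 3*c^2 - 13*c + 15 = (c + 3)*(c^2 - 6*c + 5) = (c - 5)*(c + 3)*(c - 1)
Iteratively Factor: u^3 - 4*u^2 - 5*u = (u + 1)*(u^2 - 5*u) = (u - 5)*(u + 1)*(u)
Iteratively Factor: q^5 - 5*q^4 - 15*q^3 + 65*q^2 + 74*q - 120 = (q - 4)*(q^4 - q^3 - 19*q^2 - 11*q + 30) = (q - 5)*(q - 4)*(q^3 + 4*q^2 + q - 6) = (q - 5)*(q - 4)*(q + 3)*(q^2 + q - 2) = (q - 5)*(q - 4)*(q + 2)*(q + 3)*(q - 1)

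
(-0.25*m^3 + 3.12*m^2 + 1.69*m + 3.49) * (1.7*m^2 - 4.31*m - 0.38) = -0.425*m^5 + 6.3815*m^4 - 10.4792*m^3 - 2.5365*m^2 - 15.6841*m - 1.3262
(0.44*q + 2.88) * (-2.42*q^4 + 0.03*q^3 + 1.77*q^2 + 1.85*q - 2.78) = -1.0648*q^5 - 6.9564*q^4 + 0.8652*q^3 + 5.9116*q^2 + 4.1048*q - 8.0064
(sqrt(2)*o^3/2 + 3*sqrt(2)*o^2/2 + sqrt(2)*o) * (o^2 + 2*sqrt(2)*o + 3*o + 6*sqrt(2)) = sqrt(2)*o^5/2 + 2*o^4 + 3*sqrt(2)*o^4 + 11*sqrt(2)*o^3/2 + 12*o^3 + 3*sqrt(2)*o^2 + 22*o^2 + 12*o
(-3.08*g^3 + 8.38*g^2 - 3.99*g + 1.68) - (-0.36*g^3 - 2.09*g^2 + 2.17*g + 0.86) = -2.72*g^3 + 10.47*g^2 - 6.16*g + 0.82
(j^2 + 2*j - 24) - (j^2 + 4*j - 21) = -2*j - 3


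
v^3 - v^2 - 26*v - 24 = (v - 6)*(v + 1)*(v + 4)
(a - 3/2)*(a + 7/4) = a^2 + a/4 - 21/8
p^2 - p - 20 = (p - 5)*(p + 4)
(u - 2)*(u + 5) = u^2 + 3*u - 10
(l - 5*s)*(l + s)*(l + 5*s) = l^3 + l^2*s - 25*l*s^2 - 25*s^3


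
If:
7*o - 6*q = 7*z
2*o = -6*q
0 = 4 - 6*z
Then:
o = 14/27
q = -14/81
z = 2/3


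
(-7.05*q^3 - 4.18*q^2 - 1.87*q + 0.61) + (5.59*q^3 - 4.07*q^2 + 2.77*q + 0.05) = -1.46*q^3 - 8.25*q^2 + 0.9*q + 0.66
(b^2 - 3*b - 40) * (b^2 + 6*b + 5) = b^4 + 3*b^3 - 53*b^2 - 255*b - 200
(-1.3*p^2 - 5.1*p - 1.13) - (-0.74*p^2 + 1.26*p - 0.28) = -0.56*p^2 - 6.36*p - 0.85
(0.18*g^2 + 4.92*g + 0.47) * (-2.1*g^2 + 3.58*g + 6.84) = -0.378*g^4 - 9.6876*g^3 + 17.8578*g^2 + 35.3354*g + 3.2148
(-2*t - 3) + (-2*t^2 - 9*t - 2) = -2*t^2 - 11*t - 5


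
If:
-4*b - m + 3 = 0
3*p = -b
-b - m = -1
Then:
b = 2/3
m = 1/3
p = -2/9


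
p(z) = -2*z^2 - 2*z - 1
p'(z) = -4*z - 2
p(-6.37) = -69.41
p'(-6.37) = 23.48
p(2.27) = -15.85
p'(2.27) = -11.08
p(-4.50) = -32.50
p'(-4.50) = 16.00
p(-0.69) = -0.57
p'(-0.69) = 0.76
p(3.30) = -29.38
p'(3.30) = -15.20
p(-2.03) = -5.18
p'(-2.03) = 6.12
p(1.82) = -11.26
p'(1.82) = -9.28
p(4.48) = -50.10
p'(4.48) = -19.92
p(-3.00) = -13.00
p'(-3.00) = 10.00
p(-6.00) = -61.00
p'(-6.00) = 22.00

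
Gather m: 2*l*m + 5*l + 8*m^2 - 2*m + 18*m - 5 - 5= 5*l + 8*m^2 + m*(2*l + 16) - 10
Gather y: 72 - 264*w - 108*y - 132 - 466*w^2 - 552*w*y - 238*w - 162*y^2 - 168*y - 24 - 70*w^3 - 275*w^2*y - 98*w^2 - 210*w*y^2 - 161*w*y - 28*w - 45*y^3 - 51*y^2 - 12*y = -70*w^3 - 564*w^2 - 530*w - 45*y^3 + y^2*(-210*w - 213) + y*(-275*w^2 - 713*w - 288) - 84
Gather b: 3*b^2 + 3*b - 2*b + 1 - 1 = 3*b^2 + b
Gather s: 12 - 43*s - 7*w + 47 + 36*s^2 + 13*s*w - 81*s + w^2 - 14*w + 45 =36*s^2 + s*(13*w - 124) + w^2 - 21*w + 104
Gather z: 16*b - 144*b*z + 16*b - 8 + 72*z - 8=32*b + z*(72 - 144*b) - 16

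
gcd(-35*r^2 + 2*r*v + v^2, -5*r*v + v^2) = 5*r - v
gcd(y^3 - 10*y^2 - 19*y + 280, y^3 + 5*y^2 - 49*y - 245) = y^2 - 2*y - 35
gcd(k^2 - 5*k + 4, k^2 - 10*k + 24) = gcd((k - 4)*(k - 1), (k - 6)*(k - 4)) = k - 4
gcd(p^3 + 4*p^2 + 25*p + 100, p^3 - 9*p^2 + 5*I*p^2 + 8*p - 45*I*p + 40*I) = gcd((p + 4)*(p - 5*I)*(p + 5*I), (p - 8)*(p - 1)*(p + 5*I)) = p + 5*I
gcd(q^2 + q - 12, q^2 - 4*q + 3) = q - 3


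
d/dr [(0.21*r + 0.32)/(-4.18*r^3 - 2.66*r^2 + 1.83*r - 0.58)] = (1.7556*r^3 + 4.5714*r^2 + 1.7024*r - 0.7074)/(17.4724*r^6 + 22.2376*r^5 - 8.2232*r^4 - 4.8868*r^3 + 6.4345*r^2 - 2.1228*r + 0.3364)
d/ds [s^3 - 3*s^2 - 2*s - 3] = 3*s^2 - 6*s - 2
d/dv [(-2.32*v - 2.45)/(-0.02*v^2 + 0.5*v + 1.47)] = (0.0464*v^2 - 1.16*v - (0.04*v - 0.5)*(2.32*v + 2.45) - 3.4104)/(-0.02*v^2 + 0.5*v + 1.47)^2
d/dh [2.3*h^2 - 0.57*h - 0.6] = 4.6*h - 0.57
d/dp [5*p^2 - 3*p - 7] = 10*p - 3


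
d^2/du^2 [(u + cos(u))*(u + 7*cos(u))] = -8*u*cos(u) + 28*sin(u)^2 - 16*sin(u) - 12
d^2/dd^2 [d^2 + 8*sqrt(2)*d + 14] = 2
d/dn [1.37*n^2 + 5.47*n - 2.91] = 2.74*n + 5.47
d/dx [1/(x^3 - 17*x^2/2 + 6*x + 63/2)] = 4*(-3*x^2 + 17*x - 6)/(2*x^3 - 17*x^2 + 12*x + 63)^2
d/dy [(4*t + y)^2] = 8*t + 2*y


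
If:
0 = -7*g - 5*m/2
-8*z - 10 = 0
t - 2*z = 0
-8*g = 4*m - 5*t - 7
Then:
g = 55/32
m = -77/16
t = -5/2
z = -5/4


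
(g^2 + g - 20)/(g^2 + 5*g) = (g - 4)/g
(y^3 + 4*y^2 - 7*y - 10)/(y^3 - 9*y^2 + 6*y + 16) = (y + 5)/(y - 8)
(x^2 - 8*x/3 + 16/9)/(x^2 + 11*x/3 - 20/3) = (x - 4/3)/(x + 5)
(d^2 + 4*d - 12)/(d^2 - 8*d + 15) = (d^2 + 4*d - 12)/(d^2 - 8*d + 15)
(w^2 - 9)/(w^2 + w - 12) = (w + 3)/(w + 4)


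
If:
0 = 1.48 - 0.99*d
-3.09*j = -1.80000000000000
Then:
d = 1.49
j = 0.58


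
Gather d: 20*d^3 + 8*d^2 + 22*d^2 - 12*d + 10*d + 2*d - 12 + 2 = 20*d^3 + 30*d^2 - 10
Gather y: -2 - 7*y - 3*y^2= -3*y^2 - 7*y - 2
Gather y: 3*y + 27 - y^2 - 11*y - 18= -y^2 - 8*y + 9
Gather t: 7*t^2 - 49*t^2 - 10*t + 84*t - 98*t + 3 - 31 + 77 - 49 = -42*t^2 - 24*t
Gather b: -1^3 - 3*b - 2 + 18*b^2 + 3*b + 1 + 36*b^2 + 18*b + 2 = 54*b^2 + 18*b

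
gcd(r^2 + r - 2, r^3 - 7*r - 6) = r + 2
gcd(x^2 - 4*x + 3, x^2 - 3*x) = x - 3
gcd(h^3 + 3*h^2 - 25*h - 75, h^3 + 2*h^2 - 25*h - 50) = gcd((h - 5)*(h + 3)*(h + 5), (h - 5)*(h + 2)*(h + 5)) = h^2 - 25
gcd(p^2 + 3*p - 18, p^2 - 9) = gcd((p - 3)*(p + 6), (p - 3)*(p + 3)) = p - 3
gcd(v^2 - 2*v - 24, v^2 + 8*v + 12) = 1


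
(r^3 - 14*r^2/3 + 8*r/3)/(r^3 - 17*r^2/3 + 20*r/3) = (3*r - 2)/(3*r - 5)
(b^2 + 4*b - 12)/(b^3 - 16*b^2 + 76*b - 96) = (b + 6)/(b^2 - 14*b + 48)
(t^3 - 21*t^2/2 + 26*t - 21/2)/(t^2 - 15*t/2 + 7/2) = t - 3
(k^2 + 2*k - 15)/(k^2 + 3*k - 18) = (k + 5)/(k + 6)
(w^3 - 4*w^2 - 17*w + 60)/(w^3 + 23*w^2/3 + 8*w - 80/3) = 3*(w^2 - 8*w + 15)/(3*w^2 + 11*w - 20)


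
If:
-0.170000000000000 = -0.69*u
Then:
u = 0.25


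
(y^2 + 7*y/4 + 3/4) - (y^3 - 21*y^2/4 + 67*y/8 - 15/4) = -y^3 + 25*y^2/4 - 53*y/8 + 9/2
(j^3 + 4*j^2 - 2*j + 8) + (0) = j^3 + 4*j^2 - 2*j + 8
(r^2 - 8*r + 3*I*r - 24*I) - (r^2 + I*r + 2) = -8*r + 2*I*r - 2 - 24*I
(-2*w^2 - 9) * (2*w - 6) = -4*w^3 + 12*w^2 - 18*w + 54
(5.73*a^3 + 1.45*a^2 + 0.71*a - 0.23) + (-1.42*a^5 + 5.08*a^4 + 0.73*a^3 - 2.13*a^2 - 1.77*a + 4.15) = -1.42*a^5 + 5.08*a^4 + 6.46*a^3 - 0.68*a^2 - 1.06*a + 3.92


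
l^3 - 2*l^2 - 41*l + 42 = (l - 7)*(l - 1)*(l + 6)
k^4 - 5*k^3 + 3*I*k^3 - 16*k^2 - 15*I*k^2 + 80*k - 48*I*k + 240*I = (k - 5)*(k - 4)*(k + 4)*(k + 3*I)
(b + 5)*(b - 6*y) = b^2 - 6*b*y + 5*b - 30*y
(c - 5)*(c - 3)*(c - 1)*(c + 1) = c^4 - 8*c^3 + 14*c^2 + 8*c - 15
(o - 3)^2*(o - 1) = o^3 - 7*o^2 + 15*o - 9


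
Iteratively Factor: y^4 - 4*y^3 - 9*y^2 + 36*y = (y + 3)*(y^3 - 7*y^2 + 12*y) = y*(y + 3)*(y^2 - 7*y + 12) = y*(y - 3)*(y + 3)*(y - 4)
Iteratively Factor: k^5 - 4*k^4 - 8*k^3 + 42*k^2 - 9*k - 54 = (k - 3)*(k^4 - k^3 - 11*k^2 + 9*k + 18) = (k - 3)*(k - 2)*(k^3 + k^2 - 9*k - 9) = (k - 3)^2*(k - 2)*(k^2 + 4*k + 3) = (k - 3)^2*(k - 2)*(k + 3)*(k + 1)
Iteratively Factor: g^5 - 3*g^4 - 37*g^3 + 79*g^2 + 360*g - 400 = (g - 5)*(g^4 + 2*g^3 - 27*g^2 - 56*g + 80) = (g - 5)*(g + 4)*(g^3 - 2*g^2 - 19*g + 20) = (g - 5)*(g - 1)*(g + 4)*(g^2 - g - 20) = (g - 5)*(g - 1)*(g + 4)^2*(g - 5)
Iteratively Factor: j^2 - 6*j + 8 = (j - 4)*(j - 2)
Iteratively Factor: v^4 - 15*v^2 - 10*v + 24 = (v - 4)*(v^3 + 4*v^2 + v - 6) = (v - 4)*(v + 3)*(v^2 + v - 2) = (v - 4)*(v + 2)*(v + 3)*(v - 1)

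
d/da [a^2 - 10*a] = 2*a - 10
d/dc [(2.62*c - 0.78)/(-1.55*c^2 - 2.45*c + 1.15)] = (4.061*c^2 - 2.418*c + 1.102)/(2.4025*c^4 + 7.595*c^3 + 2.4375*c^2 - 5.635*c + 1.3225)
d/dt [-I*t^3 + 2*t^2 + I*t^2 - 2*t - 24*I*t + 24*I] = -3*I*t^2 + 2*t*(2 + I) - 2 - 24*I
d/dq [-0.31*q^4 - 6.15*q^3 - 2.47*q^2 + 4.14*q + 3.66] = -1.24*q^3 - 18.45*q^2 - 4.94*q + 4.14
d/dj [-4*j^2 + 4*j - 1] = 4 - 8*j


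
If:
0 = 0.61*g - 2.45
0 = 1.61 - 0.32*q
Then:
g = 4.02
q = 5.03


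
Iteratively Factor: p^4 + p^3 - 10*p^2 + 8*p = (p - 1)*(p^3 + 2*p^2 - 8*p) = (p - 1)*(p + 4)*(p^2 - 2*p) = (p - 2)*(p - 1)*(p + 4)*(p)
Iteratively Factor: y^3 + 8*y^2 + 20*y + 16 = (y + 2)*(y^2 + 6*y + 8) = (y + 2)*(y + 4)*(y + 2)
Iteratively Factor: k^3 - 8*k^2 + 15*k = (k)*(k^2 - 8*k + 15) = k*(k - 3)*(k - 5)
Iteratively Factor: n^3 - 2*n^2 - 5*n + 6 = (n - 1)*(n^2 - n - 6) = (n - 1)*(n + 2)*(n - 3)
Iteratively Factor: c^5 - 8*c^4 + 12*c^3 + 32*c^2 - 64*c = (c - 4)*(c^4 - 4*c^3 - 4*c^2 + 16*c) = (c - 4)*(c - 2)*(c^3 - 2*c^2 - 8*c) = (c - 4)^2*(c - 2)*(c^2 + 2*c) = c*(c - 4)^2*(c - 2)*(c + 2)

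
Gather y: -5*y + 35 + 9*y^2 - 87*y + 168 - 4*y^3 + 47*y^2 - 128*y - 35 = -4*y^3 + 56*y^2 - 220*y + 168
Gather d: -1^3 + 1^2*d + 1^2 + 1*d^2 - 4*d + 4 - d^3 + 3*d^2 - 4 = -d^3 + 4*d^2 - 3*d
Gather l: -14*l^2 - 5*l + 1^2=-14*l^2 - 5*l + 1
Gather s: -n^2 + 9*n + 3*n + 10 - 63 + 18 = -n^2 + 12*n - 35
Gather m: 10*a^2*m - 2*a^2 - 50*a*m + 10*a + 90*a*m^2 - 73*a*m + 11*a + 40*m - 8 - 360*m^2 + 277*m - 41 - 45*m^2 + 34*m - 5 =-2*a^2 + 21*a + m^2*(90*a - 405) + m*(10*a^2 - 123*a + 351) - 54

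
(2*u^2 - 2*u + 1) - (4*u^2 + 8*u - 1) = -2*u^2 - 10*u + 2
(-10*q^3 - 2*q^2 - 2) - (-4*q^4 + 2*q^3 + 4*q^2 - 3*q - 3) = 4*q^4 - 12*q^3 - 6*q^2 + 3*q + 1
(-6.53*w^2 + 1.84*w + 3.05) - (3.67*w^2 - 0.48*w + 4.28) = -10.2*w^2 + 2.32*w - 1.23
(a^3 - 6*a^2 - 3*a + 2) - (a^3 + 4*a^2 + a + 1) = -10*a^2 - 4*a + 1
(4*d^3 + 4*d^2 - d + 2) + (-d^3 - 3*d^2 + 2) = 3*d^3 + d^2 - d + 4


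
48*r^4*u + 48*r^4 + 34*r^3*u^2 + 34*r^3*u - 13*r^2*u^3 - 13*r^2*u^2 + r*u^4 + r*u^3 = (-8*r + u)*(-6*r + u)*(r + u)*(r*u + r)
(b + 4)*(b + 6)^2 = b^3 + 16*b^2 + 84*b + 144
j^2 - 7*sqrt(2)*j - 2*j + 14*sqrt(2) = (j - 2)*(j - 7*sqrt(2))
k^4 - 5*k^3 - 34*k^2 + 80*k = k*(k - 8)*(k - 2)*(k + 5)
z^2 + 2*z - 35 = (z - 5)*(z + 7)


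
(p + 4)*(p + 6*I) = p^2 + 4*p + 6*I*p + 24*I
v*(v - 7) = v^2 - 7*v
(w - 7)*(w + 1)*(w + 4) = w^3 - 2*w^2 - 31*w - 28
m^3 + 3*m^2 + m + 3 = (m + 3)*(m - I)*(m + I)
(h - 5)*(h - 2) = h^2 - 7*h + 10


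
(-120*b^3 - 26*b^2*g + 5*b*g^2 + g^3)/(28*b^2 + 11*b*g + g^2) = (-30*b^2 + b*g + g^2)/(7*b + g)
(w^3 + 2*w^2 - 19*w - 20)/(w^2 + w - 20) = w + 1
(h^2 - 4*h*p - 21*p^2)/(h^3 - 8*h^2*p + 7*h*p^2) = (-h - 3*p)/(h*(-h + p))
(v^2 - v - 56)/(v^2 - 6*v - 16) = (v + 7)/(v + 2)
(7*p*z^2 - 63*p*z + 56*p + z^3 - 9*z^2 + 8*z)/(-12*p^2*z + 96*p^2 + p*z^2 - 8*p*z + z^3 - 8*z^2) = (7*p*z - 7*p + z^2 - z)/(-12*p^2 + p*z + z^2)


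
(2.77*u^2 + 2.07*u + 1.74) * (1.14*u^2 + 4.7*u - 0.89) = 3.1578*u^4 + 15.3788*u^3 + 9.2473*u^2 + 6.3357*u - 1.5486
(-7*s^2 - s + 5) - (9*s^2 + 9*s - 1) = -16*s^2 - 10*s + 6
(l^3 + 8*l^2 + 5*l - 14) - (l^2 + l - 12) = l^3 + 7*l^2 + 4*l - 2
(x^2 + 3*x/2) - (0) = x^2 + 3*x/2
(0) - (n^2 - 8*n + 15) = -n^2 + 8*n - 15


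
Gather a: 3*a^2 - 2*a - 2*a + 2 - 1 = 3*a^2 - 4*a + 1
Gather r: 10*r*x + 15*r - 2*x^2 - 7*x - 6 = r*(10*x + 15) - 2*x^2 - 7*x - 6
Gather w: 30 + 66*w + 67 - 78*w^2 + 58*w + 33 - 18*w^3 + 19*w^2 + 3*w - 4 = -18*w^3 - 59*w^2 + 127*w + 126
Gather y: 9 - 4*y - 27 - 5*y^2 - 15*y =-5*y^2 - 19*y - 18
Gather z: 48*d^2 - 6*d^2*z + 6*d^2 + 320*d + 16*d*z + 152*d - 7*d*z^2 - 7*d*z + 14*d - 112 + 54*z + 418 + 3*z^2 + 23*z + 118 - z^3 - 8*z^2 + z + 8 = 54*d^2 + 486*d - z^3 + z^2*(-7*d - 5) + z*(-6*d^2 + 9*d + 78) + 432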